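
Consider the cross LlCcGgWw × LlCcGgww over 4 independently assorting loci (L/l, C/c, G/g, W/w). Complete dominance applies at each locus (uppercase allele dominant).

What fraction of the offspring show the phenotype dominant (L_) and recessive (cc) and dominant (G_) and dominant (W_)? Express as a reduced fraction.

P(L_ cc G_ W_) = 9/128

LlCcGgWw gametes: LCGW×1, LCGw×1, LCgW×1, LCgw×1, LcGW×1, LcGw×1, LcgW×1, Lcgw×1, lCGW×1, lCGw×1, lCgW×1, lCgw×1, lcGW×1, lcGw×1, lcgW×1, lcgw×1
LlCcGgww gametes: LCGw×2, LCgw×2, LcGw×2, Lcgw×2, lCGw×2, lCgw×2, lcGw×2, lcgw×2
LlCcGgWw×LlCcGgww grid (16·16=256): LLCCGGWw=2 LLCCGGww=2 LLCCGgWw=4 LLCCGgww=4 LLCCggWw=2 LLCCggww=2 LLCcGGWw=4 LLCcGGww=4 LLCcGgWw=8 LLCcGgww=8 LLCcggWw=4 LLCcggww=4 LLccGGWw=2 LLccGGww=2 LLccGgWw=4 LLccGgww=4 LLccggWw=2 LLccggww=2 LlCCGGWw=4 LlCCGGww=4 LlCCGgWw=8 LlCCGgww=8 LlCCggWw=4 LlCCggww=4 LlCcGGWw=8 LlCcGGww=8 LlCcGgWw=16 LlCcGgww=16 LlCcggWw=8 LlCcggww=8 LlccGGWw=4 LlccGGww=4 LlccGgWw=8 LlccGgww=8 LlccggWw=4 Llccggww=4 llCCGGWw=2 llCCGGww=2 llCCGgWw=4 llCCGgww=4 llCCggWw=2 llCCggww=2 llCcGGWw=4 llCcGGww=4 llCcGgWw=8 llCcGgww=8 llCcggWw=4 llCcggww=4 llccGGWw=2 llccGGww=2 llccGgWw=4 llccGgww=4 llccggWw=2 llccggww=2
L_ cc G_ W_ hits 18/256; gcd=2; 18÷2/256÷2 = 9/128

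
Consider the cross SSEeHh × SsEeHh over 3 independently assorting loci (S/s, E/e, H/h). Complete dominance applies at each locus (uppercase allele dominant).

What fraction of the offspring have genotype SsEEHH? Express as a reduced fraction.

P(SsEEHH) = 1/32

SSEeHh gametes: SEH×2, SEh×2, SeH×2, Seh×2
SsEeHh gametes: SEH×1, SEh×1, SeH×1, Seh×1, sEH×1, sEh×1, seH×1, seh×1
SSEeHh×SsEeHh grid (8·8=64): SSEEHH=2 SSEEHh=4 SSEEhh=2 SSEeHH=4 SSEeHh=8 SSEehh=4 SSeeHH=2 SSeeHh=4 SSeehh=2 SsEEHH=2 SsEEHh=4 SsEEhh=2 SsEeHH=4 SsEeHh=8 SsEehh=4 SseeHH=2 SseeHh=4 Sseehh=2
SsEEHH hits 2/64; gcd=2; 2÷2/64÷2 = 1/32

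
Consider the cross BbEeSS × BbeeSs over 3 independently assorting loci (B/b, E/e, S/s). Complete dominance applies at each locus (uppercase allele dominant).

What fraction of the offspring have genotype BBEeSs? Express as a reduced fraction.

BbEeSS gametes: BES×2, BeS×2, bES×2, beS×2
BbeeSs gametes: BeS×2, Bes×2, beS×2, bes×2
BbEeSS×BbeeSs grid (8·8=64): BBEeSS=4 BBEeSs=4 BBeeSS=4 BBeeSs=4 BbEeSS=8 BbEeSs=8 BbeeSS=8 BbeeSs=8 bbEeSS=4 bbEeSs=4 bbeeSS=4 bbeeSs=4
BBEeSs hits 4/64; gcd=4; 4÷4/64÷4 = 1/16

P(BBEeSs) = 1/16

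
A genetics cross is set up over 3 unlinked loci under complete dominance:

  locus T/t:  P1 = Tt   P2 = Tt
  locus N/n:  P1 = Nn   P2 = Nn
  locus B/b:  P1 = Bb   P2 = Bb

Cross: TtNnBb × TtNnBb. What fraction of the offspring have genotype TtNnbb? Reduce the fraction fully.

TtNnBb gametes: TNB×1, TNb×1, TnB×1, Tnb×1, tNB×1, tNb×1, tnB×1, tnb×1
TtNnBb gametes: TNB×1, TNb×1, TnB×1, Tnb×1, tNB×1, tNb×1, tnB×1, tnb×1
TtNnBb×TtNnBb grid (8·8=64): TTNNBB=1 TTNNBb=2 TTNNbb=1 TTNnBB=2 TTNnBb=4 TTNnbb=2 TTnnBB=1 TTnnBb=2 TTnnbb=1 TtNNBB=2 TtNNBb=4 TtNNbb=2 TtNnBB=4 TtNnBb=8 TtNnbb=4 TtnnBB=2 TtnnBb=4 Ttnnbb=2 ttNNBB=1 ttNNBb=2 ttNNbb=1 ttNnBB=2 ttNnBb=4 ttNnbb=2 ttnnBB=1 ttnnBb=2 ttnnbb=1
TtNnbb hits 4/64; gcd=4; 4÷4/64÷4 = 1/16

P(TtNnbb) = 1/16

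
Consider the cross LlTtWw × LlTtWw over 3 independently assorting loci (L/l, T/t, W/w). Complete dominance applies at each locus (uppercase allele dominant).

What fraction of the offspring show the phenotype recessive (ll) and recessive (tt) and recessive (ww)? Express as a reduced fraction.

P(ll tt ww) = 1/64

LlTtWw gametes: LTW×1, LTw×1, LtW×1, Ltw×1, lTW×1, lTw×1, ltW×1, ltw×1
LlTtWw gametes: LTW×1, LTw×1, LtW×1, Ltw×1, lTW×1, lTw×1, ltW×1, ltw×1
LlTtWw×LlTtWw grid (8·8=64): LLTTWW=1 LLTTWw=2 LLTTww=1 LLTtWW=2 LLTtWw=4 LLTtww=2 LLttWW=1 LLttWw=2 LLttww=1 LlTTWW=2 LlTTWw=4 LlTTww=2 LlTtWW=4 LlTtWw=8 LlTtww=4 LlttWW=2 LlttWw=4 Llttww=2 llTTWW=1 llTTWw=2 llTTww=1 llTtWW=2 llTtWw=4 llTtww=2 llttWW=1 llttWw=2 llttww=1
ll tt ww hits 1/64; gcd=1; 1÷1/64÷1 = 1/64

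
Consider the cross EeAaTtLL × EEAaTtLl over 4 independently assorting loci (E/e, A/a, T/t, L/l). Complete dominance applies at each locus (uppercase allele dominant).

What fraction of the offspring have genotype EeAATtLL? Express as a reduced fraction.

EeAaTtLL gametes: EATL×2, EAtL×2, EaTL×2, EatL×2, eATL×2, eAtL×2, eaTL×2, eatL×2
EEAaTtLl gametes: EATL×2, EATl×2, EAtL×2, EAtl×2, EaTL×2, EaTl×2, EatL×2, Eatl×2
EeAaTtLL×EEAaTtLl grid (16·16=256): EEAATTLL=4 EEAATTLl=4 EEAATtLL=8 EEAATtLl=8 EEAAttLL=4 EEAAttLl=4 EEAaTTLL=8 EEAaTTLl=8 EEAaTtLL=16 EEAaTtLl=16 EEAattLL=8 EEAattLl=8 EEaaTTLL=4 EEaaTTLl=4 EEaaTtLL=8 EEaaTtLl=8 EEaattLL=4 EEaattLl=4 EeAATTLL=4 EeAATTLl=4 EeAATtLL=8 EeAATtLl=8 EeAAttLL=4 EeAAttLl=4 EeAaTTLL=8 EeAaTTLl=8 EeAaTtLL=16 EeAaTtLl=16 EeAattLL=8 EeAattLl=8 EeaaTTLL=4 EeaaTTLl=4 EeaaTtLL=8 EeaaTtLl=8 EeaattLL=4 EeaattLl=4
EeAATtLL hits 8/256; gcd=8; 8÷8/256÷8 = 1/32

P(EeAATtLL) = 1/32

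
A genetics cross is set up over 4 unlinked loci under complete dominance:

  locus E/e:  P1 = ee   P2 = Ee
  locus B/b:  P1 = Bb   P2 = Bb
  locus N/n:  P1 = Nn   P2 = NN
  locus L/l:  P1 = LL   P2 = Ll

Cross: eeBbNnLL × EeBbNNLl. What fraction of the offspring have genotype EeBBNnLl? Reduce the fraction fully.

P(EeBBNnLl) = 1/32

eeBbNnLL gametes: eBNL×4, eBnL×4, ebNL×4, ebnL×4
EeBbNNLl gametes: EBNL×2, EBNl×2, EbNL×2, EbNl×2, eBNL×2, eBNl×2, ebNL×2, ebNl×2
eeBbNnLL×EeBbNNLl grid (16·16=256): EeBBNNLL=8 EeBBNNLl=8 EeBBNnLL=8 EeBBNnLl=8 EeBbNNLL=16 EeBbNNLl=16 EeBbNnLL=16 EeBbNnLl=16 EebbNNLL=8 EebbNNLl=8 EebbNnLL=8 EebbNnLl=8 eeBBNNLL=8 eeBBNNLl=8 eeBBNnLL=8 eeBBNnLl=8 eeBbNNLL=16 eeBbNNLl=16 eeBbNnLL=16 eeBbNnLl=16 eebbNNLL=8 eebbNNLl=8 eebbNnLL=8 eebbNnLl=8
EeBBNnLl hits 8/256; gcd=8; 8÷8/256÷8 = 1/32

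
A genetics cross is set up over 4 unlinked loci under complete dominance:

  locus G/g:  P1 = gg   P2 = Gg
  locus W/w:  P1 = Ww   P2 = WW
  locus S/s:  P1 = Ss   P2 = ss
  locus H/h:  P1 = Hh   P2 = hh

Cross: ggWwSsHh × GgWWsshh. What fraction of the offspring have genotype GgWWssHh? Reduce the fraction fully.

P(GgWWssHh) = 1/16

ggWwSsHh gametes: gWSH×2, gWSh×2, gWsH×2, gWsh×2, gwSH×2, gwSh×2, gwsH×2, gwsh×2
GgWWsshh gametes: GWsh×8, gWsh×8
ggWwSsHh×GgWWsshh grid (16·16=256): GgWWSsHh=16 GgWWSshh=16 GgWWssHh=16 GgWWsshh=16 GgWwSsHh=16 GgWwSshh=16 GgWwssHh=16 GgWwsshh=16 ggWWSsHh=16 ggWWSshh=16 ggWWssHh=16 ggWWsshh=16 ggWwSsHh=16 ggWwSshh=16 ggWwssHh=16 ggWwsshh=16
GgWWssHh hits 16/256; gcd=16; 16÷16/256÷16 = 1/16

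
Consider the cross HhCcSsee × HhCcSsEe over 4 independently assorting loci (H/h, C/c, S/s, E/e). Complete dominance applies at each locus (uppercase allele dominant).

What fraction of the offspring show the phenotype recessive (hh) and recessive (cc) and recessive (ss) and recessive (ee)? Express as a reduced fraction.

P(hh cc ss ee) = 1/128

HhCcSsee gametes: HCSe×2, HCse×2, HcSe×2, Hcse×2, hCSe×2, hCse×2, hcSe×2, hcse×2
HhCcSsEe gametes: HCSE×1, HCSe×1, HCsE×1, HCse×1, HcSE×1, HcSe×1, HcsE×1, Hcse×1, hCSE×1, hCSe×1, hCsE×1, hCse×1, hcSE×1, hcSe×1, hcsE×1, hcse×1
HhCcSsee×HhCcSsEe grid (16·16=256): HHCCSSEe=2 HHCCSSee=2 HHCCSsEe=4 HHCCSsee=4 HHCCssEe=2 HHCCssee=2 HHCcSSEe=4 HHCcSSee=4 HHCcSsEe=8 HHCcSsee=8 HHCcssEe=4 HHCcssee=4 HHccSSEe=2 HHccSSee=2 HHccSsEe=4 HHccSsee=4 HHccssEe=2 HHccssee=2 HhCCSSEe=4 HhCCSSee=4 HhCCSsEe=8 HhCCSsee=8 HhCCssEe=4 HhCCssee=4 HhCcSSEe=8 HhCcSSee=8 HhCcSsEe=16 HhCcSsee=16 HhCcssEe=8 HhCcssee=8 HhccSSEe=4 HhccSSee=4 HhccSsEe=8 HhccSsee=8 HhccssEe=4 Hhccssee=4 hhCCSSEe=2 hhCCSSee=2 hhCCSsEe=4 hhCCSsee=4 hhCCssEe=2 hhCCssee=2 hhCcSSEe=4 hhCcSSee=4 hhCcSsEe=8 hhCcSsee=8 hhCcssEe=4 hhCcssee=4 hhccSSEe=2 hhccSSee=2 hhccSsEe=4 hhccSsee=4 hhccssEe=2 hhccssee=2
hh cc ss ee hits 2/256; gcd=2; 2÷2/256÷2 = 1/128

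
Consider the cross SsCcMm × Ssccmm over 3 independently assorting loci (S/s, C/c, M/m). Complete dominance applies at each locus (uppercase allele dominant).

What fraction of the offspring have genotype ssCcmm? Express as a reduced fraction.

SsCcMm gametes: SCM×1, SCm×1, ScM×1, Scm×1, sCM×1, sCm×1, scM×1, scm×1
Ssccmm gametes: Scm×4, scm×4
SsCcMm×Ssccmm grid (8·8=64): SSCcMm=4 SSCcmm=4 SSccMm=4 SSccmm=4 SsCcMm=8 SsCcmm=8 SsccMm=8 Ssccmm=8 ssCcMm=4 ssCcmm=4 ssccMm=4 ssccmm=4
ssCcmm hits 4/64; gcd=4; 4÷4/64÷4 = 1/16

P(ssCcmm) = 1/16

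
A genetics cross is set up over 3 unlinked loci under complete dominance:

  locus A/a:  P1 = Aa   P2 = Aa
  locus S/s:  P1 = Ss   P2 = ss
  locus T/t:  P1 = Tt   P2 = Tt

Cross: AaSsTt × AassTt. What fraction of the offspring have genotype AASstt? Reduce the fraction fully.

AaSsTt gametes: AST×1, ASt×1, AsT×1, Ast×1, aST×1, aSt×1, asT×1, ast×1
AassTt gametes: AsT×2, Ast×2, asT×2, ast×2
AaSsTt×AassTt grid (8·8=64): AASsTT=2 AASsTt=4 AASstt=2 AAssTT=2 AAssTt=4 AAsstt=2 AaSsTT=4 AaSsTt=8 AaSstt=4 AassTT=4 AassTt=8 Aasstt=4 aaSsTT=2 aaSsTt=4 aaSstt=2 aassTT=2 aassTt=4 aasstt=2
AASstt hits 2/64; gcd=2; 2÷2/64÷2 = 1/32

P(AASstt) = 1/32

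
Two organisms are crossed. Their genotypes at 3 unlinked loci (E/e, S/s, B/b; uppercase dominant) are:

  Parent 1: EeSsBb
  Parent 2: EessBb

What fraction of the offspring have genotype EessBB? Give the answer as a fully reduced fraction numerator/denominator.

EeSsBb gametes: ESB×1, ESb×1, EsB×1, Esb×1, eSB×1, eSb×1, esB×1, esb×1
EessBb gametes: EsB×2, Esb×2, esB×2, esb×2
EeSsBb×EessBb grid (8·8=64): EESsBB=2 EESsBb=4 EESsbb=2 EEssBB=2 EEssBb=4 EEssbb=2 EeSsBB=4 EeSsBb=8 EeSsbb=4 EessBB=4 EessBb=8 Eessbb=4 eeSsBB=2 eeSsBb=4 eeSsbb=2 eessBB=2 eessBb=4 eessbb=2
EessBB hits 4/64; gcd=4; 4÷4/64÷4 = 1/16

P(EessBB) = 1/16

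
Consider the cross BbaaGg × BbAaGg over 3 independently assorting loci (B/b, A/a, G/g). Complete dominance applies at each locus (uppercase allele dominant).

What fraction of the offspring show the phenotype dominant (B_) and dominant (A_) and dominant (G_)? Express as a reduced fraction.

P(B_ A_ G_) = 9/32

BbaaGg gametes: BaG×2, Bag×2, baG×2, bag×2
BbAaGg gametes: BAG×1, BAg×1, BaG×1, Bag×1, bAG×1, bAg×1, baG×1, bag×1
BbaaGg×BbAaGg grid (8·8=64): BBAaGG=2 BBAaGg=4 BBAagg=2 BBaaGG=2 BBaaGg=4 BBaagg=2 BbAaGG=4 BbAaGg=8 BbAagg=4 BbaaGG=4 BbaaGg=8 Bbaagg=4 bbAaGG=2 bbAaGg=4 bbAagg=2 bbaaGG=2 bbaaGg=4 bbaagg=2
B_ A_ G_ hits 18/64; gcd=2; 18÷2/64÷2 = 9/32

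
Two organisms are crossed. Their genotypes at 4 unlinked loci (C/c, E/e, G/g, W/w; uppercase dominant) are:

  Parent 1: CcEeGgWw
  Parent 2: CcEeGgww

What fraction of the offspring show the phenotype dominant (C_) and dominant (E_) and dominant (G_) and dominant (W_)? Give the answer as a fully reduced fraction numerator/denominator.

CcEeGgWw gametes: CEGW×1, CEGw×1, CEgW×1, CEgw×1, CeGW×1, CeGw×1, CegW×1, Cegw×1, cEGW×1, cEGw×1, cEgW×1, cEgw×1, ceGW×1, ceGw×1, cegW×1, cegw×1
CcEeGgww gametes: CEGw×2, CEgw×2, CeGw×2, Cegw×2, cEGw×2, cEgw×2, ceGw×2, cegw×2
CcEeGgWw×CcEeGgww grid (16·16=256): CCEEGGWw=2 CCEEGGww=2 CCEEGgWw=4 CCEEGgww=4 CCEEggWw=2 CCEEggww=2 CCEeGGWw=4 CCEeGGww=4 CCEeGgWw=8 CCEeGgww=8 CCEeggWw=4 CCEeggww=4 CCeeGGWw=2 CCeeGGww=2 CCeeGgWw=4 CCeeGgww=4 CCeeggWw=2 CCeeggww=2 CcEEGGWw=4 CcEEGGww=4 CcEEGgWw=8 CcEEGgww=8 CcEEggWw=4 CcEEggww=4 CcEeGGWw=8 CcEeGGww=8 CcEeGgWw=16 CcEeGgww=16 CcEeggWw=8 CcEeggww=8 CceeGGWw=4 CceeGGww=4 CceeGgWw=8 CceeGgww=8 CceeggWw=4 Cceeggww=4 ccEEGGWw=2 ccEEGGww=2 ccEEGgWw=4 ccEEGgww=4 ccEEggWw=2 ccEEggww=2 ccEeGGWw=4 ccEeGGww=4 ccEeGgWw=8 ccEeGgww=8 ccEeggWw=4 ccEeggww=4 cceeGGWw=2 cceeGGww=2 cceeGgWw=4 cceeGgww=4 cceeggWw=2 cceeggww=2
C_ E_ G_ W_ hits 54/256; gcd=2; 54÷2/256÷2 = 27/128

P(C_ E_ G_ W_) = 27/128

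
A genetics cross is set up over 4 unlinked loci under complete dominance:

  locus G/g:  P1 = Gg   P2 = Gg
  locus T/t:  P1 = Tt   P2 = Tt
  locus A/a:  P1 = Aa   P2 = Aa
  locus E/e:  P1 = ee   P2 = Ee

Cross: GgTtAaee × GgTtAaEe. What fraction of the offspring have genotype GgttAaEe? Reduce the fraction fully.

GgTtAaee gametes: GTAe×2, GTae×2, GtAe×2, Gtae×2, gTAe×2, gTae×2, gtAe×2, gtae×2
GgTtAaEe gametes: GTAE×1, GTAe×1, GTaE×1, GTae×1, GtAE×1, GtAe×1, GtaE×1, Gtae×1, gTAE×1, gTAe×1, gTaE×1, gTae×1, gtAE×1, gtAe×1, gtaE×1, gtae×1
GgTtAaee×GgTtAaEe grid (16·16=256): GGTTAAEe=2 GGTTAAee=2 GGTTAaEe=4 GGTTAaee=4 GGTTaaEe=2 GGTTaaee=2 GGTtAAEe=4 GGTtAAee=4 GGTtAaEe=8 GGTtAaee=8 GGTtaaEe=4 GGTtaaee=4 GGttAAEe=2 GGttAAee=2 GGttAaEe=4 GGttAaee=4 GGttaaEe=2 GGttaaee=2 GgTTAAEe=4 GgTTAAee=4 GgTTAaEe=8 GgTTAaee=8 GgTTaaEe=4 GgTTaaee=4 GgTtAAEe=8 GgTtAAee=8 GgTtAaEe=16 GgTtAaee=16 GgTtaaEe=8 GgTtaaee=8 GgttAAEe=4 GgttAAee=4 GgttAaEe=8 GgttAaee=8 GgttaaEe=4 Ggttaaee=4 ggTTAAEe=2 ggTTAAee=2 ggTTAaEe=4 ggTTAaee=4 ggTTaaEe=2 ggTTaaee=2 ggTtAAEe=4 ggTtAAee=4 ggTtAaEe=8 ggTtAaee=8 ggTtaaEe=4 ggTtaaee=4 ggttAAEe=2 ggttAAee=2 ggttAaEe=4 ggttAaee=4 ggttaaEe=2 ggttaaee=2
GgttAaEe hits 8/256; gcd=8; 8÷8/256÷8 = 1/32

P(GgttAaEe) = 1/32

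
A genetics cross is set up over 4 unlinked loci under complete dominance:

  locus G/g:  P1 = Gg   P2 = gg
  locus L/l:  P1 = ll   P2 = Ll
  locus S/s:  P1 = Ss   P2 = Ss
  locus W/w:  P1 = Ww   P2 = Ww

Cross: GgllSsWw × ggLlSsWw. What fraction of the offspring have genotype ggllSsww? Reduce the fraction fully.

P(ggllSsww) = 1/32

GgllSsWw gametes: GlSW×2, GlSw×2, GlsW×2, Glsw×2, glSW×2, glSw×2, glsW×2, glsw×2
ggLlSsWw gametes: gLSW×2, gLSw×2, gLsW×2, gLsw×2, glSW×2, glSw×2, glsW×2, glsw×2
GgllSsWw×ggLlSsWw grid (16·16=256): GgLlSSWW=4 GgLlSSWw=8 GgLlSSww=4 GgLlSsWW=8 GgLlSsWw=16 GgLlSsww=8 GgLlssWW=4 GgLlssWw=8 GgLlssww=4 GgllSSWW=4 GgllSSWw=8 GgllSSww=4 GgllSsWW=8 GgllSsWw=16 GgllSsww=8 GgllssWW=4 GgllssWw=8 Ggllssww=4 ggLlSSWW=4 ggLlSSWw=8 ggLlSSww=4 ggLlSsWW=8 ggLlSsWw=16 ggLlSsww=8 ggLlssWW=4 ggLlssWw=8 ggLlssww=4 ggllSSWW=4 ggllSSWw=8 ggllSSww=4 ggllSsWW=8 ggllSsWw=16 ggllSsww=8 ggllssWW=4 ggllssWw=8 ggllssww=4
ggllSsww hits 8/256; gcd=8; 8÷8/256÷8 = 1/32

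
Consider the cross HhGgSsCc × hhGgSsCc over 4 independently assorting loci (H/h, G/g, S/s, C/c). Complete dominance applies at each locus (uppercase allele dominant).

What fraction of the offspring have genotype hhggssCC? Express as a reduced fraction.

HhGgSsCc gametes: HGSC×1, HGSc×1, HGsC×1, HGsc×1, HgSC×1, HgSc×1, HgsC×1, Hgsc×1, hGSC×1, hGSc×1, hGsC×1, hGsc×1, hgSC×1, hgSc×1, hgsC×1, hgsc×1
hhGgSsCc gametes: hGSC×2, hGSc×2, hGsC×2, hGsc×2, hgSC×2, hgSc×2, hgsC×2, hgsc×2
HhGgSsCc×hhGgSsCc grid (16·16=256): HhGGSSCC=2 HhGGSSCc=4 HhGGSScc=2 HhGGSsCC=4 HhGGSsCc=8 HhGGSscc=4 HhGGssCC=2 HhGGssCc=4 HhGGsscc=2 HhGgSSCC=4 HhGgSSCc=8 HhGgSScc=4 HhGgSsCC=8 HhGgSsCc=16 HhGgSscc=8 HhGgssCC=4 HhGgssCc=8 HhGgsscc=4 HhggSSCC=2 HhggSSCc=4 HhggSScc=2 HhggSsCC=4 HhggSsCc=8 HhggSscc=4 HhggssCC=2 HhggssCc=4 Hhggsscc=2 hhGGSSCC=2 hhGGSSCc=4 hhGGSScc=2 hhGGSsCC=4 hhGGSsCc=8 hhGGSscc=4 hhGGssCC=2 hhGGssCc=4 hhGGsscc=2 hhGgSSCC=4 hhGgSSCc=8 hhGgSScc=4 hhGgSsCC=8 hhGgSsCc=16 hhGgSscc=8 hhGgssCC=4 hhGgssCc=8 hhGgsscc=4 hhggSSCC=2 hhggSSCc=4 hhggSScc=2 hhggSsCC=4 hhggSsCc=8 hhggSscc=4 hhggssCC=2 hhggssCc=4 hhggsscc=2
hhggssCC hits 2/256; gcd=2; 2÷2/256÷2 = 1/128

P(hhggssCC) = 1/128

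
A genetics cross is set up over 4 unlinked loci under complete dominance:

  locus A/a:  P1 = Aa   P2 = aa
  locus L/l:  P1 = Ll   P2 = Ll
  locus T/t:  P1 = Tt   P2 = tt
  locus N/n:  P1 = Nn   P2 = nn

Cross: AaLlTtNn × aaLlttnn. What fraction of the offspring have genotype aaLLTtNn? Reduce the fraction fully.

P(aaLLTtNn) = 1/32

AaLlTtNn gametes: ALTN×1, ALTn×1, ALtN×1, ALtn×1, AlTN×1, AlTn×1, AltN×1, Altn×1, aLTN×1, aLTn×1, aLtN×1, aLtn×1, alTN×1, alTn×1, altN×1, altn×1
aaLlttnn gametes: aLtn×8, altn×8
AaLlTtNn×aaLlttnn grid (16·16=256): AaLLTtNn=8 AaLLTtnn=8 AaLLttNn=8 AaLLttnn=8 AaLlTtNn=16 AaLlTtnn=16 AaLlttNn=16 AaLlttnn=16 AallTtNn=8 AallTtnn=8 AallttNn=8 Aallttnn=8 aaLLTtNn=8 aaLLTtnn=8 aaLLttNn=8 aaLLttnn=8 aaLlTtNn=16 aaLlTtnn=16 aaLlttNn=16 aaLlttnn=16 aallTtNn=8 aallTtnn=8 aallttNn=8 aallttnn=8
aaLLTtNn hits 8/256; gcd=8; 8÷8/256÷8 = 1/32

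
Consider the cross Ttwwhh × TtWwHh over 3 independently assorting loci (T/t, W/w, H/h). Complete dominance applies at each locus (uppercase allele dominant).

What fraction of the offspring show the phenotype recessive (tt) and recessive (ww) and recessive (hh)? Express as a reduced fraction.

Ttwwhh gametes: Twh×4, twh×4
TtWwHh gametes: TWH×1, TWh×1, TwH×1, Twh×1, tWH×1, tWh×1, twH×1, twh×1
Ttwwhh×TtWwHh grid (8·8=64): TTWwHh=4 TTWwhh=4 TTwwHh=4 TTwwhh=4 TtWwHh=8 TtWwhh=8 TtwwHh=8 Ttwwhh=8 ttWwHh=4 ttWwhh=4 ttwwHh=4 ttwwhh=4
tt ww hh hits 4/64; gcd=4; 4÷4/64÷4 = 1/16

P(tt ww hh) = 1/16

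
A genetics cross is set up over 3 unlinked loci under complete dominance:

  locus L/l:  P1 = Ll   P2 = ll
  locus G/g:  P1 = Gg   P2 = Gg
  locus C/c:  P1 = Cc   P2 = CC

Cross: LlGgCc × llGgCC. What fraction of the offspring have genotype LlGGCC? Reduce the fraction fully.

P(LlGGCC) = 1/16

LlGgCc gametes: LGC×1, LGc×1, LgC×1, Lgc×1, lGC×1, lGc×1, lgC×1, lgc×1
llGgCC gametes: lGC×4, lgC×4
LlGgCc×llGgCC grid (8·8=64): LlGGCC=4 LlGGCc=4 LlGgCC=8 LlGgCc=8 LlggCC=4 LlggCc=4 llGGCC=4 llGGCc=4 llGgCC=8 llGgCc=8 llggCC=4 llggCc=4
LlGGCC hits 4/64; gcd=4; 4÷4/64÷4 = 1/16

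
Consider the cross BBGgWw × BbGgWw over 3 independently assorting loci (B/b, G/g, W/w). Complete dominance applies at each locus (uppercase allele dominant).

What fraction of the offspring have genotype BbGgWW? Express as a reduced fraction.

BBGgWw gametes: BGW×2, BGw×2, BgW×2, Bgw×2
BbGgWw gametes: BGW×1, BGw×1, BgW×1, Bgw×1, bGW×1, bGw×1, bgW×1, bgw×1
BBGgWw×BbGgWw grid (8·8=64): BBGGWW=2 BBGGWw=4 BBGGww=2 BBGgWW=4 BBGgWw=8 BBGgww=4 BBggWW=2 BBggWw=4 BBggww=2 BbGGWW=2 BbGGWw=4 BbGGww=2 BbGgWW=4 BbGgWw=8 BbGgww=4 BbggWW=2 BbggWw=4 Bbggww=2
BbGgWW hits 4/64; gcd=4; 4÷4/64÷4 = 1/16

P(BbGgWW) = 1/16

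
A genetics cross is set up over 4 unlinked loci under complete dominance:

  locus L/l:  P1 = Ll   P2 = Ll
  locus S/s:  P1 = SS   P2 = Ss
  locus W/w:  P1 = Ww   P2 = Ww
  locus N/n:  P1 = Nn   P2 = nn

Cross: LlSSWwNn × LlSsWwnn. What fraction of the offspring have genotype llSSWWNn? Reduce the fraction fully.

P(llSSWWNn) = 1/64

LlSSWwNn gametes: LSWN×2, LSWn×2, LSwN×2, LSwn×2, lSWN×2, lSWn×2, lSwN×2, lSwn×2
LlSsWwnn gametes: LSWn×2, LSwn×2, LsWn×2, Lswn×2, lSWn×2, lSwn×2, lsWn×2, lswn×2
LlSSWwNn×LlSsWwnn grid (16·16=256): LLSSWWNn=4 LLSSWWnn=4 LLSSWwNn=8 LLSSWwnn=8 LLSSwwNn=4 LLSSwwnn=4 LLSsWWNn=4 LLSsWWnn=4 LLSsWwNn=8 LLSsWwnn=8 LLSswwNn=4 LLSswwnn=4 LlSSWWNn=8 LlSSWWnn=8 LlSSWwNn=16 LlSSWwnn=16 LlSSwwNn=8 LlSSwwnn=8 LlSsWWNn=8 LlSsWWnn=8 LlSsWwNn=16 LlSsWwnn=16 LlSswwNn=8 LlSswwnn=8 llSSWWNn=4 llSSWWnn=4 llSSWwNn=8 llSSWwnn=8 llSSwwNn=4 llSSwwnn=4 llSsWWNn=4 llSsWWnn=4 llSsWwNn=8 llSsWwnn=8 llSswwNn=4 llSswwnn=4
llSSWWNn hits 4/256; gcd=4; 4÷4/256÷4 = 1/64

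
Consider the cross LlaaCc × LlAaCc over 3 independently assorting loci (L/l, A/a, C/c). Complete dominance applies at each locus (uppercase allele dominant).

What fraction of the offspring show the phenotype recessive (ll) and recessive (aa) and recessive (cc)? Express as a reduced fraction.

P(ll aa cc) = 1/32

LlaaCc gametes: LaC×2, Lac×2, laC×2, lac×2
LlAaCc gametes: LAC×1, LAc×1, LaC×1, Lac×1, lAC×1, lAc×1, laC×1, lac×1
LlaaCc×LlAaCc grid (8·8=64): LLAaCC=2 LLAaCc=4 LLAacc=2 LLaaCC=2 LLaaCc=4 LLaacc=2 LlAaCC=4 LlAaCc=8 LlAacc=4 LlaaCC=4 LlaaCc=8 Llaacc=4 llAaCC=2 llAaCc=4 llAacc=2 llaaCC=2 llaaCc=4 llaacc=2
ll aa cc hits 2/64; gcd=2; 2÷2/64÷2 = 1/32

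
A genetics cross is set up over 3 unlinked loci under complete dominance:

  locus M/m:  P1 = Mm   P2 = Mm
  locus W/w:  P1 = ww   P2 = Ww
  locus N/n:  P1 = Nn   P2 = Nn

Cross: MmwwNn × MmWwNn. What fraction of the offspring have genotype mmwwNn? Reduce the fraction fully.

MmwwNn gametes: MwN×2, Mwn×2, mwN×2, mwn×2
MmWwNn gametes: MWN×1, MWn×1, MwN×1, Mwn×1, mWN×1, mWn×1, mwN×1, mwn×1
MmwwNn×MmWwNn grid (8·8=64): MMWwNN=2 MMWwNn=4 MMWwnn=2 MMwwNN=2 MMwwNn=4 MMwwnn=2 MmWwNN=4 MmWwNn=8 MmWwnn=4 MmwwNN=4 MmwwNn=8 Mmwwnn=4 mmWwNN=2 mmWwNn=4 mmWwnn=2 mmwwNN=2 mmwwNn=4 mmwwnn=2
mmwwNn hits 4/64; gcd=4; 4÷4/64÷4 = 1/16

P(mmwwNn) = 1/16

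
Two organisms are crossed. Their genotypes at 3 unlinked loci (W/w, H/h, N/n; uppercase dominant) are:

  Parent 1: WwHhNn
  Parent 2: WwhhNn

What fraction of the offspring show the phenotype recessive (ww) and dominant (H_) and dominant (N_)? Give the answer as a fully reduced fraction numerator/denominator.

WwHhNn gametes: WHN×1, WHn×1, WhN×1, Whn×1, wHN×1, wHn×1, whN×1, whn×1
WwhhNn gametes: WhN×2, Whn×2, whN×2, whn×2
WwHhNn×WwhhNn grid (8·8=64): WWHhNN=2 WWHhNn=4 WWHhnn=2 WWhhNN=2 WWhhNn=4 WWhhnn=2 WwHhNN=4 WwHhNn=8 WwHhnn=4 WwhhNN=4 WwhhNn=8 Wwhhnn=4 wwHhNN=2 wwHhNn=4 wwHhnn=2 wwhhNN=2 wwhhNn=4 wwhhnn=2
ww H_ N_ hits 6/64; gcd=2; 6÷2/64÷2 = 3/32

P(ww H_ N_) = 3/32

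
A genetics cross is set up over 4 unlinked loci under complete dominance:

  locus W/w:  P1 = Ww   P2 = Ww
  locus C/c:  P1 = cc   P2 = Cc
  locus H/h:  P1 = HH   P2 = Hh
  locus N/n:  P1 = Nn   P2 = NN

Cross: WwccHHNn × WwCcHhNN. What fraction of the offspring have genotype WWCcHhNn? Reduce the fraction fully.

WwccHHNn gametes: WcHN×4, WcHn×4, wcHN×4, wcHn×4
WwCcHhNN gametes: WCHN×2, WChN×2, WcHN×2, WchN×2, wCHN×2, wChN×2, wcHN×2, wchN×2
WwccHHNn×WwCcHhNN grid (16·16=256): WWCcHHNN=8 WWCcHHNn=8 WWCcHhNN=8 WWCcHhNn=8 WWccHHNN=8 WWccHHNn=8 WWccHhNN=8 WWccHhNn=8 WwCcHHNN=16 WwCcHHNn=16 WwCcHhNN=16 WwCcHhNn=16 WwccHHNN=16 WwccHHNn=16 WwccHhNN=16 WwccHhNn=16 wwCcHHNN=8 wwCcHHNn=8 wwCcHhNN=8 wwCcHhNn=8 wwccHHNN=8 wwccHHNn=8 wwccHhNN=8 wwccHhNn=8
WWCcHhNn hits 8/256; gcd=8; 8÷8/256÷8 = 1/32

P(WWCcHhNn) = 1/32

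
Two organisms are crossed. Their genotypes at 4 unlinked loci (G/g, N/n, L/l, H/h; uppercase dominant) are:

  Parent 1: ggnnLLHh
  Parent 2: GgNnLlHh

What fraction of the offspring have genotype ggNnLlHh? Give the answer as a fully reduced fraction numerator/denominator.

P(ggNnLlHh) = 1/16

ggnnLLHh gametes: gnLH×8, gnLh×8
GgNnLlHh gametes: GNLH×1, GNLh×1, GNlH×1, GNlh×1, GnLH×1, GnLh×1, GnlH×1, Gnlh×1, gNLH×1, gNLh×1, gNlH×1, gNlh×1, gnLH×1, gnLh×1, gnlH×1, gnlh×1
ggnnLLHh×GgNnLlHh grid (16·16=256): GgNnLLHH=8 GgNnLLHh=16 GgNnLLhh=8 GgNnLlHH=8 GgNnLlHh=16 GgNnLlhh=8 GgnnLLHH=8 GgnnLLHh=16 GgnnLLhh=8 GgnnLlHH=8 GgnnLlHh=16 GgnnLlhh=8 ggNnLLHH=8 ggNnLLHh=16 ggNnLLhh=8 ggNnLlHH=8 ggNnLlHh=16 ggNnLlhh=8 ggnnLLHH=8 ggnnLLHh=16 ggnnLLhh=8 ggnnLlHH=8 ggnnLlHh=16 ggnnLlhh=8
ggNnLlHh hits 16/256; gcd=16; 16÷16/256÷16 = 1/16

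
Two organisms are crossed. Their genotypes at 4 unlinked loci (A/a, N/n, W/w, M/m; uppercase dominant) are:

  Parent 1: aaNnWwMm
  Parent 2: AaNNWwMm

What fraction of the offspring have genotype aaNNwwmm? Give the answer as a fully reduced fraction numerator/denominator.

P(aaNNwwmm) = 1/64

aaNnWwMm gametes: aNWM×2, aNWm×2, aNwM×2, aNwm×2, anWM×2, anWm×2, anwM×2, anwm×2
AaNNWwMm gametes: ANWM×2, ANWm×2, ANwM×2, ANwm×2, aNWM×2, aNWm×2, aNwM×2, aNwm×2
aaNnWwMm×AaNNWwMm grid (16·16=256): AaNNWWMM=4 AaNNWWMm=8 AaNNWWmm=4 AaNNWwMM=8 AaNNWwMm=16 AaNNWwmm=8 AaNNwwMM=4 AaNNwwMm=8 AaNNwwmm=4 AaNnWWMM=4 AaNnWWMm=8 AaNnWWmm=4 AaNnWwMM=8 AaNnWwMm=16 AaNnWwmm=8 AaNnwwMM=4 AaNnwwMm=8 AaNnwwmm=4 aaNNWWMM=4 aaNNWWMm=8 aaNNWWmm=4 aaNNWwMM=8 aaNNWwMm=16 aaNNWwmm=8 aaNNwwMM=4 aaNNwwMm=8 aaNNwwmm=4 aaNnWWMM=4 aaNnWWMm=8 aaNnWWmm=4 aaNnWwMM=8 aaNnWwMm=16 aaNnWwmm=8 aaNnwwMM=4 aaNnwwMm=8 aaNnwwmm=4
aaNNwwmm hits 4/256; gcd=4; 4÷4/256÷4 = 1/64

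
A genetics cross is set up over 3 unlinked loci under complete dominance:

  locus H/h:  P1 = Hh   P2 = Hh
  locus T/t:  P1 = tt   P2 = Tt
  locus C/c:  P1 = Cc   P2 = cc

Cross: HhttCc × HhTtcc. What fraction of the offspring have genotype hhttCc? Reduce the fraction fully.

HhttCc gametes: HtC×2, Htc×2, htC×2, htc×2
HhTtcc gametes: HTc×2, Htc×2, hTc×2, htc×2
HhttCc×HhTtcc grid (8·8=64): HHTtCc=4 HHTtcc=4 HHttCc=4 HHttcc=4 HhTtCc=8 HhTtcc=8 HhttCc=8 Hhttcc=8 hhTtCc=4 hhTtcc=4 hhttCc=4 hhttcc=4
hhttCc hits 4/64; gcd=4; 4÷4/64÷4 = 1/16

P(hhttCc) = 1/16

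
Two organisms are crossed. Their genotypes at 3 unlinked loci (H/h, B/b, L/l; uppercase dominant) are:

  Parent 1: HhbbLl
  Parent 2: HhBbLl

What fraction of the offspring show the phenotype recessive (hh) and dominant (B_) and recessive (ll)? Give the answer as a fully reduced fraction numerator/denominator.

P(hh B_ ll) = 1/32

HhbbLl gametes: HbL×2, Hbl×2, hbL×2, hbl×2
HhBbLl gametes: HBL×1, HBl×1, HbL×1, Hbl×1, hBL×1, hBl×1, hbL×1, hbl×1
HhbbLl×HhBbLl grid (8·8=64): HHBbLL=2 HHBbLl=4 HHBbll=2 HHbbLL=2 HHbbLl=4 HHbbll=2 HhBbLL=4 HhBbLl=8 HhBbll=4 HhbbLL=4 HhbbLl=8 Hhbbll=4 hhBbLL=2 hhBbLl=4 hhBbll=2 hhbbLL=2 hhbbLl=4 hhbbll=2
hh B_ ll hits 2/64; gcd=2; 2÷2/64÷2 = 1/32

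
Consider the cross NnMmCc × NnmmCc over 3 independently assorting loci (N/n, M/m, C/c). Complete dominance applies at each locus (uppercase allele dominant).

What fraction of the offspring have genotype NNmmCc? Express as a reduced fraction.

NnMmCc gametes: NMC×1, NMc×1, NmC×1, Nmc×1, nMC×1, nMc×1, nmC×1, nmc×1
NnmmCc gametes: NmC×2, Nmc×2, nmC×2, nmc×2
NnMmCc×NnmmCc grid (8·8=64): NNMmCC=2 NNMmCc=4 NNMmcc=2 NNmmCC=2 NNmmCc=4 NNmmcc=2 NnMmCC=4 NnMmCc=8 NnMmcc=4 NnmmCC=4 NnmmCc=8 Nnmmcc=4 nnMmCC=2 nnMmCc=4 nnMmcc=2 nnmmCC=2 nnmmCc=4 nnmmcc=2
NNmmCc hits 4/64; gcd=4; 4÷4/64÷4 = 1/16

P(NNmmCc) = 1/16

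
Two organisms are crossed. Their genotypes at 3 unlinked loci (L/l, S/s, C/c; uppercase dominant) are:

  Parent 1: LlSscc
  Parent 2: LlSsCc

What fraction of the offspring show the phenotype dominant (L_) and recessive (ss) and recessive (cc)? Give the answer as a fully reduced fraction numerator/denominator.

LlSscc gametes: LSc×2, Lsc×2, lSc×2, lsc×2
LlSsCc gametes: LSC×1, LSc×1, LsC×1, Lsc×1, lSC×1, lSc×1, lsC×1, lsc×1
LlSscc×LlSsCc grid (8·8=64): LLSSCc=2 LLSScc=2 LLSsCc=4 LLSscc=4 LLssCc=2 LLsscc=2 LlSSCc=4 LlSScc=4 LlSsCc=8 LlSscc=8 LlssCc=4 Llsscc=4 llSSCc=2 llSScc=2 llSsCc=4 llSscc=4 llssCc=2 llsscc=2
L_ ss cc hits 6/64; gcd=2; 6÷2/64÷2 = 3/32

P(L_ ss cc) = 3/32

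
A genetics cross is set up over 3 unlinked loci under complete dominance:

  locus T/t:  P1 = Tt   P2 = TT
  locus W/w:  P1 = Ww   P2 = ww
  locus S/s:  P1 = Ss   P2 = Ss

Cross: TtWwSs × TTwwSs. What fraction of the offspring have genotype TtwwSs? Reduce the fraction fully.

TtWwSs gametes: TWS×1, TWs×1, TwS×1, Tws×1, tWS×1, tWs×1, twS×1, tws×1
TTwwSs gametes: TwS×4, Tws×4
TtWwSs×TTwwSs grid (8·8=64): TTWwSS=4 TTWwSs=8 TTWwss=4 TTwwSS=4 TTwwSs=8 TTwwss=4 TtWwSS=4 TtWwSs=8 TtWwss=4 TtwwSS=4 TtwwSs=8 Ttwwss=4
TtwwSs hits 8/64; gcd=8; 8÷8/64÷8 = 1/8

P(TtwwSs) = 1/8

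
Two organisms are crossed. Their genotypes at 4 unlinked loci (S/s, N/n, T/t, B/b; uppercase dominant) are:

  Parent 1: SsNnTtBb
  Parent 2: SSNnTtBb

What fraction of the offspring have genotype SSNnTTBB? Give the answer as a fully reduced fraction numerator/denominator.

P(SSNnTTBB) = 1/64

SsNnTtBb gametes: SNTB×1, SNTb×1, SNtB×1, SNtb×1, SnTB×1, SnTb×1, SntB×1, Sntb×1, sNTB×1, sNTb×1, sNtB×1, sNtb×1, snTB×1, snTb×1, sntB×1, sntb×1
SSNnTtBb gametes: SNTB×2, SNTb×2, SNtB×2, SNtb×2, SnTB×2, SnTb×2, SntB×2, Sntb×2
SsNnTtBb×SSNnTtBb grid (16·16=256): SSNNTTBB=2 SSNNTTBb=4 SSNNTTbb=2 SSNNTtBB=4 SSNNTtBb=8 SSNNTtbb=4 SSNNttBB=2 SSNNttBb=4 SSNNttbb=2 SSNnTTBB=4 SSNnTTBb=8 SSNnTTbb=4 SSNnTtBB=8 SSNnTtBb=16 SSNnTtbb=8 SSNnttBB=4 SSNnttBb=8 SSNnttbb=4 SSnnTTBB=2 SSnnTTBb=4 SSnnTTbb=2 SSnnTtBB=4 SSnnTtBb=8 SSnnTtbb=4 SSnnttBB=2 SSnnttBb=4 SSnnttbb=2 SsNNTTBB=2 SsNNTTBb=4 SsNNTTbb=2 SsNNTtBB=4 SsNNTtBb=8 SsNNTtbb=4 SsNNttBB=2 SsNNttBb=4 SsNNttbb=2 SsNnTTBB=4 SsNnTTBb=8 SsNnTTbb=4 SsNnTtBB=8 SsNnTtBb=16 SsNnTtbb=8 SsNnttBB=4 SsNnttBb=8 SsNnttbb=4 SsnnTTBB=2 SsnnTTBb=4 SsnnTTbb=2 SsnnTtBB=4 SsnnTtBb=8 SsnnTtbb=4 SsnnttBB=2 SsnnttBb=4 Ssnnttbb=2
SSNnTTBB hits 4/256; gcd=4; 4÷4/256÷4 = 1/64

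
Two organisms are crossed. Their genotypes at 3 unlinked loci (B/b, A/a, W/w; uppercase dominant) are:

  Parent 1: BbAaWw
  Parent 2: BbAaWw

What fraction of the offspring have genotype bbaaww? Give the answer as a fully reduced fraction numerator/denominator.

P(bbaaww) = 1/64

BbAaWw gametes: BAW×1, BAw×1, BaW×1, Baw×1, bAW×1, bAw×1, baW×1, baw×1
BbAaWw gametes: BAW×1, BAw×1, BaW×1, Baw×1, bAW×1, bAw×1, baW×1, baw×1
BbAaWw×BbAaWw grid (8·8=64): BBAAWW=1 BBAAWw=2 BBAAww=1 BBAaWW=2 BBAaWw=4 BBAaww=2 BBaaWW=1 BBaaWw=2 BBaaww=1 BbAAWW=2 BbAAWw=4 BbAAww=2 BbAaWW=4 BbAaWw=8 BbAaww=4 BbaaWW=2 BbaaWw=4 Bbaaww=2 bbAAWW=1 bbAAWw=2 bbAAww=1 bbAaWW=2 bbAaWw=4 bbAaww=2 bbaaWW=1 bbaaWw=2 bbaaww=1
bbaaww hits 1/64; gcd=1; 1÷1/64÷1 = 1/64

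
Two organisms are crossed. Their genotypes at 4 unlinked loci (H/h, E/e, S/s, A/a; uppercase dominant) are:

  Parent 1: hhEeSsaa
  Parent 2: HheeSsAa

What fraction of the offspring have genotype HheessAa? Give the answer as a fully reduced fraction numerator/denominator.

P(HheessAa) = 1/32

hhEeSsaa gametes: hESa×4, hEsa×4, heSa×4, hesa×4
HheeSsAa gametes: HeSA×2, HeSa×2, HesA×2, Hesa×2, heSA×2, heSa×2, hesA×2, hesa×2
hhEeSsaa×HheeSsAa grid (16·16=256): HhEeSSAa=8 HhEeSSaa=8 HhEeSsAa=16 HhEeSsaa=16 HhEessAa=8 HhEessaa=8 HheeSSAa=8 HheeSSaa=8 HheeSsAa=16 HheeSsaa=16 HheessAa=8 Hheessaa=8 hhEeSSAa=8 hhEeSSaa=8 hhEeSsAa=16 hhEeSsaa=16 hhEessAa=8 hhEessaa=8 hheeSSAa=8 hheeSSaa=8 hheeSsAa=16 hheeSsaa=16 hheessAa=8 hheessaa=8
HheessAa hits 8/256; gcd=8; 8÷8/256÷8 = 1/32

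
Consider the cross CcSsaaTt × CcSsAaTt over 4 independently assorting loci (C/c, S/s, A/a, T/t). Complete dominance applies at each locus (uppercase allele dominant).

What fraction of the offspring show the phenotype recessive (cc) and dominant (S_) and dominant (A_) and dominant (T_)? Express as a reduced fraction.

CcSsaaTt gametes: CSaT×2, CSat×2, CsaT×2, Csat×2, cSaT×2, cSat×2, csaT×2, csat×2
CcSsAaTt gametes: CSAT×1, CSAt×1, CSaT×1, CSat×1, CsAT×1, CsAt×1, CsaT×1, Csat×1, cSAT×1, cSAt×1, cSaT×1, cSat×1, csAT×1, csAt×1, csaT×1, csat×1
CcSsaaTt×CcSsAaTt grid (16·16=256): CCSSAaTT=2 CCSSAaTt=4 CCSSAatt=2 CCSSaaTT=2 CCSSaaTt=4 CCSSaatt=2 CCSsAaTT=4 CCSsAaTt=8 CCSsAatt=4 CCSsaaTT=4 CCSsaaTt=8 CCSsaatt=4 CCssAaTT=2 CCssAaTt=4 CCssAatt=2 CCssaaTT=2 CCssaaTt=4 CCssaatt=2 CcSSAaTT=4 CcSSAaTt=8 CcSSAatt=4 CcSSaaTT=4 CcSSaaTt=8 CcSSaatt=4 CcSsAaTT=8 CcSsAaTt=16 CcSsAatt=8 CcSsaaTT=8 CcSsaaTt=16 CcSsaatt=8 CcssAaTT=4 CcssAaTt=8 CcssAatt=4 CcssaaTT=4 CcssaaTt=8 Ccssaatt=4 ccSSAaTT=2 ccSSAaTt=4 ccSSAatt=2 ccSSaaTT=2 ccSSaaTt=4 ccSSaatt=2 ccSsAaTT=4 ccSsAaTt=8 ccSsAatt=4 ccSsaaTT=4 ccSsaaTt=8 ccSsaatt=4 ccssAaTT=2 ccssAaTt=4 ccssAatt=2 ccssaaTT=2 ccssaaTt=4 ccssaatt=2
cc S_ A_ T_ hits 18/256; gcd=2; 18÷2/256÷2 = 9/128

P(cc S_ A_ T_) = 9/128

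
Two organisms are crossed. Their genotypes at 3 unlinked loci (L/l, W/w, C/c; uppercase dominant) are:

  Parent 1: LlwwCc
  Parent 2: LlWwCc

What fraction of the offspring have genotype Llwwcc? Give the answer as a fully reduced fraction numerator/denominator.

LlwwCc gametes: LwC×2, Lwc×2, lwC×2, lwc×2
LlWwCc gametes: LWC×1, LWc×1, LwC×1, Lwc×1, lWC×1, lWc×1, lwC×1, lwc×1
LlwwCc×LlWwCc grid (8·8=64): LLWwCC=2 LLWwCc=4 LLWwcc=2 LLwwCC=2 LLwwCc=4 LLwwcc=2 LlWwCC=4 LlWwCc=8 LlWwcc=4 LlwwCC=4 LlwwCc=8 Llwwcc=4 llWwCC=2 llWwCc=4 llWwcc=2 llwwCC=2 llwwCc=4 llwwcc=2
Llwwcc hits 4/64; gcd=4; 4÷4/64÷4 = 1/16

P(Llwwcc) = 1/16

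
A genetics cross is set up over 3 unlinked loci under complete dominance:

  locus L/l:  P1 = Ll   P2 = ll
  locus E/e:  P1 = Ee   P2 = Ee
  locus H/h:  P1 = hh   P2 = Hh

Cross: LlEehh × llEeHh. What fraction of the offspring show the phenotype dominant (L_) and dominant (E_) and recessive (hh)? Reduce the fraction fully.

LlEehh gametes: LEh×2, Leh×2, lEh×2, leh×2
llEeHh gametes: lEH×2, lEh×2, leH×2, leh×2
LlEehh×llEeHh grid (8·8=64): LlEEHh=4 LlEEhh=4 LlEeHh=8 LlEehh=8 LleeHh=4 Lleehh=4 llEEHh=4 llEEhh=4 llEeHh=8 llEehh=8 lleeHh=4 lleehh=4
L_ E_ hh hits 12/64; gcd=4; 12÷4/64÷4 = 3/16

P(L_ E_ hh) = 3/16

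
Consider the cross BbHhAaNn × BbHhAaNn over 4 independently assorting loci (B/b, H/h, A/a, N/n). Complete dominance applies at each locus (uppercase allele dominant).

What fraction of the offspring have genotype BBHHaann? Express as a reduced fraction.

BbHhAaNn gametes: BHAN×1, BHAn×1, BHaN×1, BHan×1, BhAN×1, BhAn×1, BhaN×1, Bhan×1, bHAN×1, bHAn×1, bHaN×1, bHan×1, bhAN×1, bhAn×1, bhaN×1, bhan×1
BbHhAaNn gametes: BHAN×1, BHAn×1, BHaN×1, BHan×1, BhAN×1, BhAn×1, BhaN×1, Bhan×1, bHAN×1, bHAn×1, bHaN×1, bHan×1, bhAN×1, bhAn×1, bhaN×1, bhan×1
BbHhAaNn×BbHhAaNn grid (16·16=256): BBHHAANN=1 BBHHAANn=2 BBHHAAnn=1 BBHHAaNN=2 BBHHAaNn=4 BBHHAann=2 BBHHaaNN=1 BBHHaaNn=2 BBHHaann=1 BBHhAANN=2 BBHhAANn=4 BBHhAAnn=2 BBHhAaNN=4 BBHhAaNn=8 BBHhAann=4 BBHhaaNN=2 BBHhaaNn=4 BBHhaann=2 BBhhAANN=1 BBhhAANn=2 BBhhAAnn=1 BBhhAaNN=2 BBhhAaNn=4 BBhhAann=2 BBhhaaNN=1 BBhhaaNn=2 BBhhaann=1 BbHHAANN=2 BbHHAANn=4 BbHHAAnn=2 BbHHAaNN=4 BbHHAaNn=8 BbHHAann=4 BbHHaaNN=2 BbHHaaNn=4 BbHHaann=2 BbHhAANN=4 BbHhAANn=8 BbHhAAnn=4 BbHhAaNN=8 BbHhAaNn=16 BbHhAann=8 BbHhaaNN=4 BbHhaaNn=8 BbHhaann=4 BbhhAANN=2 BbhhAANn=4 BbhhAAnn=2 BbhhAaNN=4 BbhhAaNn=8 BbhhAann=4 BbhhaaNN=2 BbhhaaNn=4 Bbhhaann=2 bbHHAANN=1 bbHHAANn=2 bbHHAAnn=1 bbHHAaNN=2 bbHHAaNn=4 bbHHAann=2 bbHHaaNN=1 bbHHaaNn=2 bbHHaann=1 bbHhAANN=2 bbHhAANn=4 bbHhAAnn=2 bbHhAaNN=4 bbHhAaNn=8 bbHhAann=4 bbHhaaNN=2 bbHhaaNn=4 bbHhaann=2 bbhhAANN=1 bbhhAANn=2 bbhhAAnn=1 bbhhAaNN=2 bbhhAaNn=4 bbhhAann=2 bbhhaaNN=1 bbhhaaNn=2 bbhhaann=1
BBHHaann hits 1/256; gcd=1; 1÷1/256÷1 = 1/256

P(BBHHaann) = 1/256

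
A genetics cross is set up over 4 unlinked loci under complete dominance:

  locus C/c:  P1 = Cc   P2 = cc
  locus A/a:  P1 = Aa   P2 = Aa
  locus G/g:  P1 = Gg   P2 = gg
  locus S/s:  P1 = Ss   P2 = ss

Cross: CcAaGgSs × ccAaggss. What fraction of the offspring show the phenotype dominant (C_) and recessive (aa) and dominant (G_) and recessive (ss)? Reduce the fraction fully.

P(C_ aa G_ ss) = 1/32

CcAaGgSs gametes: CAGS×1, CAGs×1, CAgS×1, CAgs×1, CaGS×1, CaGs×1, CagS×1, Cags×1, cAGS×1, cAGs×1, cAgS×1, cAgs×1, caGS×1, caGs×1, cagS×1, cags×1
ccAaggss gametes: cAgs×8, cags×8
CcAaGgSs×ccAaggss grid (16·16=256): CcAAGgSs=8 CcAAGgss=8 CcAAggSs=8 CcAAggss=8 CcAaGgSs=16 CcAaGgss=16 CcAaggSs=16 CcAaggss=16 CcaaGgSs=8 CcaaGgss=8 CcaaggSs=8 Ccaaggss=8 ccAAGgSs=8 ccAAGgss=8 ccAAggSs=8 ccAAggss=8 ccAaGgSs=16 ccAaGgss=16 ccAaggSs=16 ccAaggss=16 ccaaGgSs=8 ccaaGgss=8 ccaaggSs=8 ccaaggss=8
C_ aa G_ ss hits 8/256; gcd=8; 8÷8/256÷8 = 1/32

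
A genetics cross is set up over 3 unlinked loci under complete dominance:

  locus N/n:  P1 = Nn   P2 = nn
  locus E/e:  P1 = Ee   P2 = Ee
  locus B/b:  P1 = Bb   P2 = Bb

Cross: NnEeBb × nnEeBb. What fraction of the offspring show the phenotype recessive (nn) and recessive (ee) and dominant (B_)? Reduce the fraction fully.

NnEeBb gametes: NEB×1, NEb×1, NeB×1, Neb×1, nEB×1, nEb×1, neB×1, neb×1
nnEeBb gametes: nEB×2, nEb×2, neB×2, neb×2
NnEeBb×nnEeBb grid (8·8=64): NnEEBB=2 NnEEBb=4 NnEEbb=2 NnEeBB=4 NnEeBb=8 NnEebb=4 NneeBB=2 NneeBb=4 Nneebb=2 nnEEBB=2 nnEEBb=4 nnEEbb=2 nnEeBB=4 nnEeBb=8 nnEebb=4 nneeBB=2 nneeBb=4 nneebb=2
nn ee B_ hits 6/64; gcd=2; 6÷2/64÷2 = 3/32

P(nn ee B_) = 3/32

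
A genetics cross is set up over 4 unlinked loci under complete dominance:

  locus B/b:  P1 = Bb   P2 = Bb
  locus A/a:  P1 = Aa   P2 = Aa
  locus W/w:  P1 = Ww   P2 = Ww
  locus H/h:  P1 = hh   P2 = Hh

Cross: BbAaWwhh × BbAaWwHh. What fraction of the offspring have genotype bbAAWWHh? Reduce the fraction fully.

P(bbAAWWHh) = 1/128

BbAaWwhh gametes: BAWh×2, BAwh×2, BaWh×2, Bawh×2, bAWh×2, bAwh×2, baWh×2, bawh×2
BbAaWwHh gametes: BAWH×1, BAWh×1, BAwH×1, BAwh×1, BaWH×1, BaWh×1, BawH×1, Bawh×1, bAWH×1, bAWh×1, bAwH×1, bAwh×1, baWH×1, baWh×1, bawH×1, bawh×1
BbAaWwhh×BbAaWwHh grid (16·16=256): BBAAWWHh=2 BBAAWWhh=2 BBAAWwHh=4 BBAAWwhh=4 BBAAwwHh=2 BBAAwwhh=2 BBAaWWHh=4 BBAaWWhh=4 BBAaWwHh=8 BBAaWwhh=8 BBAawwHh=4 BBAawwhh=4 BBaaWWHh=2 BBaaWWhh=2 BBaaWwHh=4 BBaaWwhh=4 BBaawwHh=2 BBaawwhh=2 BbAAWWHh=4 BbAAWWhh=4 BbAAWwHh=8 BbAAWwhh=8 BbAAwwHh=4 BbAAwwhh=4 BbAaWWHh=8 BbAaWWhh=8 BbAaWwHh=16 BbAaWwhh=16 BbAawwHh=8 BbAawwhh=8 BbaaWWHh=4 BbaaWWhh=4 BbaaWwHh=8 BbaaWwhh=8 BbaawwHh=4 Bbaawwhh=4 bbAAWWHh=2 bbAAWWhh=2 bbAAWwHh=4 bbAAWwhh=4 bbAAwwHh=2 bbAAwwhh=2 bbAaWWHh=4 bbAaWWhh=4 bbAaWwHh=8 bbAaWwhh=8 bbAawwHh=4 bbAawwhh=4 bbaaWWHh=2 bbaaWWhh=2 bbaaWwHh=4 bbaaWwhh=4 bbaawwHh=2 bbaawwhh=2
bbAAWWHh hits 2/256; gcd=2; 2÷2/256÷2 = 1/128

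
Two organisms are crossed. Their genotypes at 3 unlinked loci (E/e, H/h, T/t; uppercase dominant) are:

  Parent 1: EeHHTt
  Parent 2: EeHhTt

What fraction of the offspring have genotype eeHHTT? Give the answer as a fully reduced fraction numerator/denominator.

P(eeHHTT) = 1/32

EeHHTt gametes: EHT×2, EHt×2, eHT×2, eHt×2
EeHhTt gametes: EHT×1, EHt×1, EhT×1, Eht×1, eHT×1, eHt×1, ehT×1, eht×1
EeHHTt×EeHhTt grid (8·8=64): EEHHTT=2 EEHHTt=4 EEHHtt=2 EEHhTT=2 EEHhTt=4 EEHhtt=2 EeHHTT=4 EeHHTt=8 EeHHtt=4 EeHhTT=4 EeHhTt=8 EeHhtt=4 eeHHTT=2 eeHHTt=4 eeHHtt=2 eeHhTT=2 eeHhTt=4 eeHhtt=2
eeHHTT hits 2/64; gcd=2; 2÷2/64÷2 = 1/32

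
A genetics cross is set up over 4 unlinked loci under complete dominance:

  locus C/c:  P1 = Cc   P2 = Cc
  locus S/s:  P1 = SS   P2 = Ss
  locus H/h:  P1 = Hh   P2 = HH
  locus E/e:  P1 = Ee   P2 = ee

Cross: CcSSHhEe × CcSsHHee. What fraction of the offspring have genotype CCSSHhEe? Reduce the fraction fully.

CcSSHhEe gametes: CSHE×2, CSHe×2, CShE×2, CShe×2, cSHE×2, cSHe×2, cShE×2, cShe×2
CcSsHHee gametes: CSHe×4, CsHe×4, cSHe×4, csHe×4
CcSSHhEe×CcSsHHee grid (16·16=256): CCSSHHEe=8 CCSSHHee=8 CCSSHhEe=8 CCSSHhee=8 CCSsHHEe=8 CCSsHHee=8 CCSsHhEe=8 CCSsHhee=8 CcSSHHEe=16 CcSSHHee=16 CcSSHhEe=16 CcSSHhee=16 CcSsHHEe=16 CcSsHHee=16 CcSsHhEe=16 CcSsHhee=16 ccSSHHEe=8 ccSSHHee=8 ccSSHhEe=8 ccSSHhee=8 ccSsHHEe=8 ccSsHHee=8 ccSsHhEe=8 ccSsHhee=8
CCSSHhEe hits 8/256; gcd=8; 8÷8/256÷8 = 1/32

P(CCSSHhEe) = 1/32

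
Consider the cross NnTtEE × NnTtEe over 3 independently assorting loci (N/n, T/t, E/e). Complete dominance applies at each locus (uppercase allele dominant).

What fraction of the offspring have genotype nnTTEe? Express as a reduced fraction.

NnTtEE gametes: NTE×2, NtE×2, nTE×2, ntE×2
NnTtEe gametes: NTE×1, NTe×1, NtE×1, Nte×1, nTE×1, nTe×1, ntE×1, nte×1
NnTtEE×NnTtEe grid (8·8=64): NNTTEE=2 NNTTEe=2 NNTtEE=4 NNTtEe=4 NNttEE=2 NNttEe=2 NnTTEE=4 NnTTEe=4 NnTtEE=8 NnTtEe=8 NnttEE=4 NnttEe=4 nnTTEE=2 nnTTEe=2 nnTtEE=4 nnTtEe=4 nnttEE=2 nnttEe=2
nnTTEe hits 2/64; gcd=2; 2÷2/64÷2 = 1/32

P(nnTTEe) = 1/32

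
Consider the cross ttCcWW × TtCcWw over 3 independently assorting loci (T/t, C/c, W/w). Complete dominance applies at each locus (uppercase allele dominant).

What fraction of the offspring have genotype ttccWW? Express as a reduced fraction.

ttCcWW gametes: tCW×4, tcW×4
TtCcWw gametes: TCW×1, TCw×1, TcW×1, Tcw×1, tCW×1, tCw×1, tcW×1, tcw×1
ttCcWW×TtCcWw grid (8·8=64): TtCCWW=4 TtCCWw=4 TtCcWW=8 TtCcWw=8 TtccWW=4 TtccWw=4 ttCCWW=4 ttCCWw=4 ttCcWW=8 ttCcWw=8 ttccWW=4 ttccWw=4
ttccWW hits 4/64; gcd=4; 4÷4/64÷4 = 1/16

P(ttccWW) = 1/16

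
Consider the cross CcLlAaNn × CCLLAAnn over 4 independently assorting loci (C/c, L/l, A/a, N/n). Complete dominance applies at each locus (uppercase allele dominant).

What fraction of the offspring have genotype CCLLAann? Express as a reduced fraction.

CcLlAaNn gametes: CLAN×1, CLAn×1, CLaN×1, CLan×1, ClAN×1, ClAn×1, ClaN×1, Clan×1, cLAN×1, cLAn×1, cLaN×1, cLan×1, clAN×1, clAn×1, claN×1, clan×1
CCLLAAnn gametes: CLAn×16
CcLlAaNn×CCLLAAnn grid (16·16=256): CCLLAANn=16 CCLLAAnn=16 CCLLAaNn=16 CCLLAann=16 CCLlAANn=16 CCLlAAnn=16 CCLlAaNn=16 CCLlAann=16 CcLLAANn=16 CcLLAAnn=16 CcLLAaNn=16 CcLLAann=16 CcLlAANn=16 CcLlAAnn=16 CcLlAaNn=16 CcLlAann=16
CCLLAann hits 16/256; gcd=16; 16÷16/256÷16 = 1/16

P(CCLLAann) = 1/16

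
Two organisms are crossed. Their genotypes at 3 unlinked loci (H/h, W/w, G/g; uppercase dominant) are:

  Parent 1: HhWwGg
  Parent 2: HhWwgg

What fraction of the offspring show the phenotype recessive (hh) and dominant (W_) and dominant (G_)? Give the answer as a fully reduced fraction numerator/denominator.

HhWwGg gametes: HWG×1, HWg×1, HwG×1, Hwg×1, hWG×1, hWg×1, hwG×1, hwg×1
HhWwgg gametes: HWg×2, Hwg×2, hWg×2, hwg×2
HhWwGg×HhWwgg grid (8·8=64): HHWWGg=2 HHWWgg=2 HHWwGg=4 HHWwgg=4 HHwwGg=2 HHwwgg=2 HhWWGg=4 HhWWgg=4 HhWwGg=8 HhWwgg=8 HhwwGg=4 Hhwwgg=4 hhWWGg=2 hhWWgg=2 hhWwGg=4 hhWwgg=4 hhwwGg=2 hhwwgg=2
hh W_ G_ hits 6/64; gcd=2; 6÷2/64÷2 = 3/32

P(hh W_ G_) = 3/32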